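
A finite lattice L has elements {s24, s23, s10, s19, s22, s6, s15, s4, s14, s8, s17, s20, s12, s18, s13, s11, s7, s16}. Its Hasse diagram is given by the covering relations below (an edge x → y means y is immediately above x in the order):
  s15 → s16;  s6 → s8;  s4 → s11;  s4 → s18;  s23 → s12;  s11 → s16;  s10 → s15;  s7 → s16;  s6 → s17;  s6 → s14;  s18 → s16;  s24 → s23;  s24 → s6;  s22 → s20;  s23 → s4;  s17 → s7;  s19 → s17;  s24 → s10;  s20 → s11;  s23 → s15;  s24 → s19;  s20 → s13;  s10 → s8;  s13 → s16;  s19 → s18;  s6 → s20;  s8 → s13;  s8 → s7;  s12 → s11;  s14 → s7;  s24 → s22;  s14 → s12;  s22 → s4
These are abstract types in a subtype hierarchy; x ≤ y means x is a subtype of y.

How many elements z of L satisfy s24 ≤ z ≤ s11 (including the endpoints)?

The interval [s24, s11] = {s11, s12, s14, s20, s22, s23, s24, s4, s6}, which has 9 elements.

9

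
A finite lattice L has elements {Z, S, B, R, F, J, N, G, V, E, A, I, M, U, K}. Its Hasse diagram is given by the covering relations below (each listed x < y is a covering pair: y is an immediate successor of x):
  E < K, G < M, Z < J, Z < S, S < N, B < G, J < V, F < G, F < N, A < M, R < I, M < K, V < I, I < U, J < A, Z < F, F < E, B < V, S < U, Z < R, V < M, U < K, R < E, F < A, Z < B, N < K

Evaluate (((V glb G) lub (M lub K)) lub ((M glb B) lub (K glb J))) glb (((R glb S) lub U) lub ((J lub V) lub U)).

U

V ∧ G = B
M ∨ K = K
B ∨ K = K
M ∧ B = B
K ∧ J = J
B ∨ J = V
K ∨ V = K
R ∧ S = Z
Z ∨ U = U
J ∨ V = V
V ∨ U = U
U ∨ U = U
K ∧ U = U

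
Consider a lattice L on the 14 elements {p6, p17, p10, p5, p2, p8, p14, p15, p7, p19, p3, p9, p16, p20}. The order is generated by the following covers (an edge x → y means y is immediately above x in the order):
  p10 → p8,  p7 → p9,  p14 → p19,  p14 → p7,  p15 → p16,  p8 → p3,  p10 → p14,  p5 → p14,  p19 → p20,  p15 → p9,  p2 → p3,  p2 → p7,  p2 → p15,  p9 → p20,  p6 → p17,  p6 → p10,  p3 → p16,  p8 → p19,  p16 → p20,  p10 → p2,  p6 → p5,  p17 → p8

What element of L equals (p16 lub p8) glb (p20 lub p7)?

p16 ∨ p8 = p16
p20 ∨ p7 = p20
p16 ∧ p20 = p16

p16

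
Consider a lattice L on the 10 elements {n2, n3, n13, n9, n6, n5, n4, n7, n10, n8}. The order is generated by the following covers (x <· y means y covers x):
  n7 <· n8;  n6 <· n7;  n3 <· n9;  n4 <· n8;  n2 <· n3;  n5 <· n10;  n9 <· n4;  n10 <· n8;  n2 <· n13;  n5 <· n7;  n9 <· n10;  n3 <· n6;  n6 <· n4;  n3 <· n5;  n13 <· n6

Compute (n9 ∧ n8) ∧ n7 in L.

n9 ∧ n8 = n9
n9 ∧ n7 = n3

n3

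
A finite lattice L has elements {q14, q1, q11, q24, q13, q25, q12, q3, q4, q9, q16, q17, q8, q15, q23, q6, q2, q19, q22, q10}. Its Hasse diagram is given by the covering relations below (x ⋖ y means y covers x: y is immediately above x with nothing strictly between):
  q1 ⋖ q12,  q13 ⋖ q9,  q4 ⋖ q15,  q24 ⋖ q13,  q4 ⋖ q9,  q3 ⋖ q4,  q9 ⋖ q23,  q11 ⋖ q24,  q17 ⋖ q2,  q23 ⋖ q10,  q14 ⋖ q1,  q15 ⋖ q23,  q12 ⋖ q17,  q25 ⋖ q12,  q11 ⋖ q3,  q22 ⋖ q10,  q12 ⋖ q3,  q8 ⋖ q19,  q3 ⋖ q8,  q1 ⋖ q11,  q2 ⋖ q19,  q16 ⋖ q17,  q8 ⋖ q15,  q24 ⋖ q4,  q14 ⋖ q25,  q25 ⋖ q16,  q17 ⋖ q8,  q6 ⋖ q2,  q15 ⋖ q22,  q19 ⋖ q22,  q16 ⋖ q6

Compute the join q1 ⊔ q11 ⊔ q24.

Common upper bounds of {q1, q11, q24}: q10, q13, q15, q22, q23, q24, q4, q9.
The least among these is q24.

q24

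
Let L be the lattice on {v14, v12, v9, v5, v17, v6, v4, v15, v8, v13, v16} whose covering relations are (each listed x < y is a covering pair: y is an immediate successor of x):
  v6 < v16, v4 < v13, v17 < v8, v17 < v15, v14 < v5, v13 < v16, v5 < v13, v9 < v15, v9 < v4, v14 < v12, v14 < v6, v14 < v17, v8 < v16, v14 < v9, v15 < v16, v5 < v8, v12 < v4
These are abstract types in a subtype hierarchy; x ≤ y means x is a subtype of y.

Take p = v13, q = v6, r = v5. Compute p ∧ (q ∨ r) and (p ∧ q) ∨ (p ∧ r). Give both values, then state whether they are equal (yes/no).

q ∨ r = v16, so p ∧ (q ∨ r) = v13 ∧ v16 = v13.
p ∧ q = v14 and p ∧ r = v5, so (p ∧ q) ∨ (p ∧ r) = v14 ∨ v5 = v5.
Equal: no.

v13; v5; no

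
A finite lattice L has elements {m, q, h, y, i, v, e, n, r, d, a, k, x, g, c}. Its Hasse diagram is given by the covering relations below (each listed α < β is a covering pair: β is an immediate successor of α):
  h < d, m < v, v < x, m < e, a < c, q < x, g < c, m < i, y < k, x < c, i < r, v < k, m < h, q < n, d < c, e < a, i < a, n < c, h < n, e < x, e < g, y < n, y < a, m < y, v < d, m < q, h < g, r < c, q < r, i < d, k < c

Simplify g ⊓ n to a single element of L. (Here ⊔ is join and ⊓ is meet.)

g ∧ n = h

h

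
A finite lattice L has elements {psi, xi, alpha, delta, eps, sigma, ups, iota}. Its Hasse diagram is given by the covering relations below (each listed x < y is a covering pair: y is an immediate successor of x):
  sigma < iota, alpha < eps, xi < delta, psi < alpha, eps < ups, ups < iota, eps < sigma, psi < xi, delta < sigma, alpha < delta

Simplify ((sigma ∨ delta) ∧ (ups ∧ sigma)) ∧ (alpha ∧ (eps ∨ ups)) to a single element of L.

alpha

sigma ∨ delta = sigma
ups ∧ sigma = eps
sigma ∧ eps = eps
eps ∨ ups = ups
alpha ∧ ups = alpha
eps ∧ alpha = alpha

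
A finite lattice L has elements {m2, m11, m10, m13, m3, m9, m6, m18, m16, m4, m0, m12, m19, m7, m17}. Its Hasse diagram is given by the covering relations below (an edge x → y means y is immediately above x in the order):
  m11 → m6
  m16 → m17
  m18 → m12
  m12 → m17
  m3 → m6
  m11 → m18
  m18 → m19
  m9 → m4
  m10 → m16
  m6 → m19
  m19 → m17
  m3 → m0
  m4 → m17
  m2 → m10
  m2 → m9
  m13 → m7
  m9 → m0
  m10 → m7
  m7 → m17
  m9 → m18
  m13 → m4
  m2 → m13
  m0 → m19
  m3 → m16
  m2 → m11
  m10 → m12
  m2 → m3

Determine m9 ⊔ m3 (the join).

m0

Common upper bounds of {m9, m3}: m0, m17, m19.
The least among these is m0.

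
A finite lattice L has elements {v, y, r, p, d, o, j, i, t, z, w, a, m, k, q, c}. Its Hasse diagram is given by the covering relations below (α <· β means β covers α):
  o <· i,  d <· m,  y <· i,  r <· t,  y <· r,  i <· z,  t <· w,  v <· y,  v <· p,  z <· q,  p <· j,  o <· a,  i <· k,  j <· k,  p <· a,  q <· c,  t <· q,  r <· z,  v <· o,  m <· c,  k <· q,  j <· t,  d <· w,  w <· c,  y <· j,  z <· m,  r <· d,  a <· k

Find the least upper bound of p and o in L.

a

Common upper bounds of {p, o}: a, c, k, q.
The least among these is a.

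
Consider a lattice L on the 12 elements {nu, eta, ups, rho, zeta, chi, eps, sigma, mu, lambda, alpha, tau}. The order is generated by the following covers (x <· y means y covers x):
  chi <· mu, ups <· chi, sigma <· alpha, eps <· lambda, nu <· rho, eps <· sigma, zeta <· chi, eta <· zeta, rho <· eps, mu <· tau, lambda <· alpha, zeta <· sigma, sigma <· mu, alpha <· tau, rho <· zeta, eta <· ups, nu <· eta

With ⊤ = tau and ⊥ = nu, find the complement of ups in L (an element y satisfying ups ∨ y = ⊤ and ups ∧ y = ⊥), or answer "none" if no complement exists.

Need y with ups ∨ y = tau and ups ∧ y = nu.
Checking each element gives: lambda.

lambda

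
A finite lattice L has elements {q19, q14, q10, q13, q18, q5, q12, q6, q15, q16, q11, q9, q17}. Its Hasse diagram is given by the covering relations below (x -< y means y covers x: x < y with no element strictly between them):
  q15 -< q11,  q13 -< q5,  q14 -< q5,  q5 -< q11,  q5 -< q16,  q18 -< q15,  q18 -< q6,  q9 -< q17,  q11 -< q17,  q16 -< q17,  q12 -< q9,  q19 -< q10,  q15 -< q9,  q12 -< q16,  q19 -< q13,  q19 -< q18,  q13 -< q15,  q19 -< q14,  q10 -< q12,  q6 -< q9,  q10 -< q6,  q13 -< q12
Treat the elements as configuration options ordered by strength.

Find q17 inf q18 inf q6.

Common lower bounds of {q17, q18, q6}: q18, q19.
The greatest among these is q18.

q18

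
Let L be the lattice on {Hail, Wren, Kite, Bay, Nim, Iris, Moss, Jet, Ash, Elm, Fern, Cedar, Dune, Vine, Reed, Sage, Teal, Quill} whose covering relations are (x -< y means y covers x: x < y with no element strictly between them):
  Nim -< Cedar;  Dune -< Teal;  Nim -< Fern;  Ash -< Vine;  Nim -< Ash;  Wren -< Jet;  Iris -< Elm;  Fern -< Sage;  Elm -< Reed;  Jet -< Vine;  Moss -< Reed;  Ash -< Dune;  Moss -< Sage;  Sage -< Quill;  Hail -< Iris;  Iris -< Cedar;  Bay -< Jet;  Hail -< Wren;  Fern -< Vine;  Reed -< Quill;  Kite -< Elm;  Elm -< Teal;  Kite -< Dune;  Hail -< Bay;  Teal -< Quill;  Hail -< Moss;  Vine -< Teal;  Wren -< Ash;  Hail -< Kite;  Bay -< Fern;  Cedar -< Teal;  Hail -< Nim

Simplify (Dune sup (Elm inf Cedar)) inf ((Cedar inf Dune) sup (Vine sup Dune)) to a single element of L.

Elm ∧ Cedar = Iris
Dune ∨ Iris = Teal
Cedar ∧ Dune = Nim
Vine ∨ Dune = Teal
Nim ∨ Teal = Teal
Teal ∧ Teal = Teal

Teal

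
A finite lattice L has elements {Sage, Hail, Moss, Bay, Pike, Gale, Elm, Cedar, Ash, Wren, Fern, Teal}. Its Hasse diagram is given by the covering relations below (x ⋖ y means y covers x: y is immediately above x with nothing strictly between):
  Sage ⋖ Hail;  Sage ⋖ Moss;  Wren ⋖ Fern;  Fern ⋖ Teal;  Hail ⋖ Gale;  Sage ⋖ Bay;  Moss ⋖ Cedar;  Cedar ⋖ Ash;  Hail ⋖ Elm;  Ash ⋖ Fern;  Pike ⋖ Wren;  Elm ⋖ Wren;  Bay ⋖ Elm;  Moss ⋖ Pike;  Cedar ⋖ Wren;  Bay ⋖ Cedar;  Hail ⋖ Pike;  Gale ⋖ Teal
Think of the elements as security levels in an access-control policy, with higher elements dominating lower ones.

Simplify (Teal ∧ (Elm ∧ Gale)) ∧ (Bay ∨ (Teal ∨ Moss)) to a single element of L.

Elm ∧ Gale = Hail
Teal ∧ Hail = Hail
Teal ∨ Moss = Teal
Bay ∨ Teal = Teal
Hail ∧ Teal = Hail

Hail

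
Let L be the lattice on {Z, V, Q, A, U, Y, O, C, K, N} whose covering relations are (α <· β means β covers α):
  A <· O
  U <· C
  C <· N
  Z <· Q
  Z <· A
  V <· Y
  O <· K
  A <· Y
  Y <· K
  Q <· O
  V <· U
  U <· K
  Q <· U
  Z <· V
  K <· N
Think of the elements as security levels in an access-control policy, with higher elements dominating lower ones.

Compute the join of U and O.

Common upper bounds of {U, O}: K, N.
The least among these is K.

K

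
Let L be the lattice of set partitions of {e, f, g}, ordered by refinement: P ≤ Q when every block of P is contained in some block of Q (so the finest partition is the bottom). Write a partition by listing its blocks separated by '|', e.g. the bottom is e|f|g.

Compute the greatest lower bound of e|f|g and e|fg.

The meet (common refinement) of e|f|g and e|fg intersects blocks pairwise, giving e|f|g.

e|f|g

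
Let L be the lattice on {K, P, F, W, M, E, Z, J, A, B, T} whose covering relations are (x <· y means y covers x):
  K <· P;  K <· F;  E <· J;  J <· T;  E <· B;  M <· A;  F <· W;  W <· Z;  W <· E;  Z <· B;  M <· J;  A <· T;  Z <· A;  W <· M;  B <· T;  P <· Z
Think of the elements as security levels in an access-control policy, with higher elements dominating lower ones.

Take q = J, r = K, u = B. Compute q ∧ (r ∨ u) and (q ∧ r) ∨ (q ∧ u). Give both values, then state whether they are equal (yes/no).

r ∨ u = B, so q ∧ (r ∨ u) = J ∧ B = E.
q ∧ r = K and q ∧ u = E, so (q ∧ r) ∨ (q ∧ u) = K ∨ E = E.
Equal: yes.

E; E; yes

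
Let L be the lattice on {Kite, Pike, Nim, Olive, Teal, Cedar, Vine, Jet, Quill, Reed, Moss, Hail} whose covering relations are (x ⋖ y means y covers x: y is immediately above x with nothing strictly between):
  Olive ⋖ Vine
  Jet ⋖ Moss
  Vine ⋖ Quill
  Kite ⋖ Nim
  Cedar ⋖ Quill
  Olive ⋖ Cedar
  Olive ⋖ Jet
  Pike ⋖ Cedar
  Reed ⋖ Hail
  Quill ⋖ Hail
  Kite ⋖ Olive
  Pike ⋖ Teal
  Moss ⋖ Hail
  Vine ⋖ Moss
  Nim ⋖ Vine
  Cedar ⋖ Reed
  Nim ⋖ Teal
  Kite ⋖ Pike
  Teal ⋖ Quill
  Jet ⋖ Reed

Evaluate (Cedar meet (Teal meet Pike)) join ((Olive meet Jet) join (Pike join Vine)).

Teal ∧ Pike = Pike
Cedar ∧ Pike = Pike
Olive ∧ Jet = Olive
Pike ∨ Vine = Quill
Olive ∨ Quill = Quill
Pike ∨ Quill = Quill

Quill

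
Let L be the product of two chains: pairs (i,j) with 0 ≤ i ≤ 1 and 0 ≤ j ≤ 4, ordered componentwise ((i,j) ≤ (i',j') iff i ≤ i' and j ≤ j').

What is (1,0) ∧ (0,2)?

In a product of chains, the meet is componentwise min, giving (0,0).

(0,0)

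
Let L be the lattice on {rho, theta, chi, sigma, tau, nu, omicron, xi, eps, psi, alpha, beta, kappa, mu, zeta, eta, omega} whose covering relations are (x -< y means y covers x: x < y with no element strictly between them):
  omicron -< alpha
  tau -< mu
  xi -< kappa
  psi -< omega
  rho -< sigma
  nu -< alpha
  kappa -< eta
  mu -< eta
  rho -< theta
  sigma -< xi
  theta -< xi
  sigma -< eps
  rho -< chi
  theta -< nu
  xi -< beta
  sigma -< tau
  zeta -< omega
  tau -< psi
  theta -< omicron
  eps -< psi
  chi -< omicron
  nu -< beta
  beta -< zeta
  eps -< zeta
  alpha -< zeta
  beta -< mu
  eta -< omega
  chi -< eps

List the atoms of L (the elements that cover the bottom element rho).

The atoms are exactly the elements that cover rho: chi, sigma, theta.

chi, sigma, theta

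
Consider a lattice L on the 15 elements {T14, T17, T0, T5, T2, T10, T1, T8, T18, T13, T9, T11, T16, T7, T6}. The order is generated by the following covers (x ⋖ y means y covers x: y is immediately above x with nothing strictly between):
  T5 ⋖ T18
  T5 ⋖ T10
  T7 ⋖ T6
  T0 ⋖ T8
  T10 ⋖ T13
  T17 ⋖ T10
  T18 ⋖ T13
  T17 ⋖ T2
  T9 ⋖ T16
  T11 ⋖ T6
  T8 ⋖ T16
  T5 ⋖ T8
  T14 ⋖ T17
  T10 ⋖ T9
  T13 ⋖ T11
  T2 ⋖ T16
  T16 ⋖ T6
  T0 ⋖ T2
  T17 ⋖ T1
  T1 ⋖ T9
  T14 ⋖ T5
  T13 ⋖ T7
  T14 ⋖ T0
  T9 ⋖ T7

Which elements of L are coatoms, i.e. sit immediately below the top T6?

T11, T16, T7

The coatoms are exactly the elements covered by T6: T11, T16, T7.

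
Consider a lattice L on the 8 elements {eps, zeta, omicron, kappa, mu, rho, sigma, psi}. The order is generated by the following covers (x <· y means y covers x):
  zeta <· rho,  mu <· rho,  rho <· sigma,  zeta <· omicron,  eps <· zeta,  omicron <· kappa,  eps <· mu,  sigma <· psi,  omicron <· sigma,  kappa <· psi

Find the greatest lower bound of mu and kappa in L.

Common lower bounds of {mu, kappa}: eps.
The greatest among these is eps.

eps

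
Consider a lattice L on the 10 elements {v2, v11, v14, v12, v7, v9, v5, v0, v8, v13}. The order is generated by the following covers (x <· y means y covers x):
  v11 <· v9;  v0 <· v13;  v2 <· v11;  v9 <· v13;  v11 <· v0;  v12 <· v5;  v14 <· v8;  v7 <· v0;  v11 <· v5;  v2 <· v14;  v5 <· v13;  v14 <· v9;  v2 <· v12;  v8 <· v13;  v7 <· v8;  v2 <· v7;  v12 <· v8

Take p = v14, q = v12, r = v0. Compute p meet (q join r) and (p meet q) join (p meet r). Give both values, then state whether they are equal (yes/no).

v14; v2; no

q join r = v13, so p meet (q join r) = v14 meet v13 = v14.
p meet q = v2 and p meet r = v2, so (p meet q) join (p meet r) = v2 join v2 = v2.
Equal: no.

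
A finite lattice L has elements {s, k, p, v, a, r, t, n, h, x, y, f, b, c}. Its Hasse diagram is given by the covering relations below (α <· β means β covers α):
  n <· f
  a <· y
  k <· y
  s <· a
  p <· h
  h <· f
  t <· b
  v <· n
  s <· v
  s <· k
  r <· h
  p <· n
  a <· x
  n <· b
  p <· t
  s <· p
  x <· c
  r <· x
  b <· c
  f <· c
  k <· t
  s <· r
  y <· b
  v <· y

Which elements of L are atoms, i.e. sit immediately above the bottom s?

a, k, p, r, v

The atoms are exactly the elements that cover s: a, k, p, r, v.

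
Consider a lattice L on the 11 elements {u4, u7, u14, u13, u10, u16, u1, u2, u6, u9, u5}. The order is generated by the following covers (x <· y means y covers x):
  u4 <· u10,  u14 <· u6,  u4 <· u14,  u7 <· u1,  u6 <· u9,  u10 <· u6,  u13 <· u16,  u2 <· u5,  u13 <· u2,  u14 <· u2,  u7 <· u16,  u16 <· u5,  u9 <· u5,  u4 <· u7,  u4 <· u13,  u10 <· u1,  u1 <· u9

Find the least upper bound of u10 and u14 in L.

Common upper bounds of {u10, u14}: u5, u6, u9.
The least among these is u6.

u6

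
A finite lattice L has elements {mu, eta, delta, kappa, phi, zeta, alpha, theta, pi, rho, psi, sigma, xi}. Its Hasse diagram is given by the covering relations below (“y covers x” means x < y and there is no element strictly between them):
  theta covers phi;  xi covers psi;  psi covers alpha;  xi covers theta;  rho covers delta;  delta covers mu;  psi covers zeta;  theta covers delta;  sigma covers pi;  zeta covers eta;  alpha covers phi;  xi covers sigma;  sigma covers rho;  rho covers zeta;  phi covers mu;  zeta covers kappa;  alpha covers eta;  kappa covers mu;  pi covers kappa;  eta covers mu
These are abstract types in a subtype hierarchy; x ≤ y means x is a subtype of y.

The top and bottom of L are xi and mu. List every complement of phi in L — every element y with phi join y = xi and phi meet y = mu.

Need y with phi ∨ y = xi and phi ∧ y = mu.
Checking each element gives: pi, rho, sigma.

pi, rho, sigma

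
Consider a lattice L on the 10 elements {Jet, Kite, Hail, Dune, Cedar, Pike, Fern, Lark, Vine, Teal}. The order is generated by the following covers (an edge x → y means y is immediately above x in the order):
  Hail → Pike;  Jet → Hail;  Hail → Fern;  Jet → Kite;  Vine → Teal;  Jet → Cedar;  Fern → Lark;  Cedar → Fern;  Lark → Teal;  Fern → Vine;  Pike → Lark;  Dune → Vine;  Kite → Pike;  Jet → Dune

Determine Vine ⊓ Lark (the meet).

Common lower bounds of {Vine, Lark}: Cedar, Fern, Hail, Jet.
The greatest among these is Fern.

Fern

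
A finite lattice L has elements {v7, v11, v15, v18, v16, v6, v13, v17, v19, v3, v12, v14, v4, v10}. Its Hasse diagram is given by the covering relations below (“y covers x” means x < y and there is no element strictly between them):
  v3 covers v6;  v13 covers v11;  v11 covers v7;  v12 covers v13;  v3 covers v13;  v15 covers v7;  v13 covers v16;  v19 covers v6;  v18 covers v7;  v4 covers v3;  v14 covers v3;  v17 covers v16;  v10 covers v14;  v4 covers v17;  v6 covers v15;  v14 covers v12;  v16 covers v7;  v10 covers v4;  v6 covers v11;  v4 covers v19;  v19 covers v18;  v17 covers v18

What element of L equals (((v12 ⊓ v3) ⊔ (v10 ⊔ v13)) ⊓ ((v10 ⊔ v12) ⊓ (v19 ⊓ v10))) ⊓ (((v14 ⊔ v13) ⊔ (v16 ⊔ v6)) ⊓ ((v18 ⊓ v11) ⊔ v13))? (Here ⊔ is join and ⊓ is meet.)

v11

v12 ∧ v3 = v13
v10 ∨ v13 = v10
v13 ∨ v10 = v10
v10 ∨ v12 = v10
v19 ∧ v10 = v19
v10 ∧ v19 = v19
v10 ∧ v19 = v19
v14 ∨ v13 = v14
v16 ∨ v6 = v3
v14 ∨ v3 = v14
v18 ∧ v11 = v7
v7 ∨ v13 = v13
v14 ∧ v13 = v13
v19 ∧ v13 = v11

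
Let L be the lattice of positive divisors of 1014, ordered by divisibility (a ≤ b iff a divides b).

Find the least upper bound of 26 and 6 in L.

Common upper bounds of {26, 6}: 1014, 78.
The least among these is 78.

78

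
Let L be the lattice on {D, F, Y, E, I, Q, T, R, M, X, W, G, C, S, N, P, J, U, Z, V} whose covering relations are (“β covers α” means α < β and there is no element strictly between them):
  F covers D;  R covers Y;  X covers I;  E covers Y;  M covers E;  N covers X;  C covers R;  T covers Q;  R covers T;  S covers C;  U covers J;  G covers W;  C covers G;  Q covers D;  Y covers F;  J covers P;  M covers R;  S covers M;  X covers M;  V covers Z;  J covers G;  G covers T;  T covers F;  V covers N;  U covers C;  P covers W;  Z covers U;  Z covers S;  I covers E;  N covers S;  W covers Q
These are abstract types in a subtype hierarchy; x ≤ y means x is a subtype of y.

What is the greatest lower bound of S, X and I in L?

Common lower bounds of {S, X, I}: D, E, F, Y.
The greatest among these is E.

E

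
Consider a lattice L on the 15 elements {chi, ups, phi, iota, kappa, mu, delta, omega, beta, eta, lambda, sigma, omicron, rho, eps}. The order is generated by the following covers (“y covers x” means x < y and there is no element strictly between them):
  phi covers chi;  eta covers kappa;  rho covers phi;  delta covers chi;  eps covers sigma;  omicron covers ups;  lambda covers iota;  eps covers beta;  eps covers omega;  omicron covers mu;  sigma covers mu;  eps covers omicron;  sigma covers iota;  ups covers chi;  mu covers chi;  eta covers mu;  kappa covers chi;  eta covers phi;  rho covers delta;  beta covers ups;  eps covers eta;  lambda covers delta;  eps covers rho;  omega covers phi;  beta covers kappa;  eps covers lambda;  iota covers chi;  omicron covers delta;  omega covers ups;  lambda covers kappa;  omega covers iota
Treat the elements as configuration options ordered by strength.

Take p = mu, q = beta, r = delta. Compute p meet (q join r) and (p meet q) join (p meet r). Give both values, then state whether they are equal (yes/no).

mu; chi; no

q join r = eps, so p meet (q join r) = mu meet eps = mu.
p meet q = chi and p meet r = chi, so (p meet q) join (p meet r) = chi join chi = chi.
Equal: no.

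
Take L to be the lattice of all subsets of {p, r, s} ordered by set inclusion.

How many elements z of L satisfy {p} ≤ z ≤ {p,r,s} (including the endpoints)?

The interval [{p}, {p,r,s}] = {{p,r,s}, {p,r}, {p,s}, {p}}, which has 4 elements.

4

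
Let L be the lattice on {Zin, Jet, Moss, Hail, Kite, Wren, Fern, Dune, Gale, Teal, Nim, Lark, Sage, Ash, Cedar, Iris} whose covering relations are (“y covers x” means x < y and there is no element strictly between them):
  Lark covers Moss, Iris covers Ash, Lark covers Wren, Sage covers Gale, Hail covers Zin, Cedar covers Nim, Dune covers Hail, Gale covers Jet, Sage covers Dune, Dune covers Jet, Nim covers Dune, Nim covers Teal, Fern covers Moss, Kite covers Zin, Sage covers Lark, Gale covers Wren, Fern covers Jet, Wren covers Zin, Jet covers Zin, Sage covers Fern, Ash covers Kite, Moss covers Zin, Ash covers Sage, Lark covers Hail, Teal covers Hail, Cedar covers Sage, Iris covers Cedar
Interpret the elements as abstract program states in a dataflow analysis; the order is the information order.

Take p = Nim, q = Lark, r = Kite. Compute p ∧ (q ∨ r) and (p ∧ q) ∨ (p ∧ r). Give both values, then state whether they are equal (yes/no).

q ∨ r = Ash, so p ∧ (q ∨ r) = Nim ∧ Ash = Dune.
p ∧ q = Hail and p ∧ r = Zin, so (p ∧ q) ∨ (p ∧ r) = Hail ∨ Zin = Hail.
Equal: no.

Dune; Hail; no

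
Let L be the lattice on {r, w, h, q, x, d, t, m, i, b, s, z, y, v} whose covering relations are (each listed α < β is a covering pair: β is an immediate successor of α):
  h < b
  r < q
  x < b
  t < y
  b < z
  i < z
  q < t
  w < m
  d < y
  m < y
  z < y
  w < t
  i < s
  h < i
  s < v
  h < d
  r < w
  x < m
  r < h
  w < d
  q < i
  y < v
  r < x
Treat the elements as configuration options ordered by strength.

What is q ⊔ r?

Common upper bounds of {q, r}: i, q, s, t, v, y, z.
The least among these is q.

q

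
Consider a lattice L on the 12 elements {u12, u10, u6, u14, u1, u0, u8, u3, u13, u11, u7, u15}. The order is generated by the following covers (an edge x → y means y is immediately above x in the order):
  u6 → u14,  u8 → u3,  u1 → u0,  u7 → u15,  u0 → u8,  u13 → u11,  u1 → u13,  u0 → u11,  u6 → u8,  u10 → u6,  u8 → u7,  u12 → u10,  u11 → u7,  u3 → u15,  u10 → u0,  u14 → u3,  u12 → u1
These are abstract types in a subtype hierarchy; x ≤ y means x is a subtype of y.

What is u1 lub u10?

Common upper bounds of {u1, u10}: u0, u11, u15, u3, u7, u8.
The least among these is u0.

u0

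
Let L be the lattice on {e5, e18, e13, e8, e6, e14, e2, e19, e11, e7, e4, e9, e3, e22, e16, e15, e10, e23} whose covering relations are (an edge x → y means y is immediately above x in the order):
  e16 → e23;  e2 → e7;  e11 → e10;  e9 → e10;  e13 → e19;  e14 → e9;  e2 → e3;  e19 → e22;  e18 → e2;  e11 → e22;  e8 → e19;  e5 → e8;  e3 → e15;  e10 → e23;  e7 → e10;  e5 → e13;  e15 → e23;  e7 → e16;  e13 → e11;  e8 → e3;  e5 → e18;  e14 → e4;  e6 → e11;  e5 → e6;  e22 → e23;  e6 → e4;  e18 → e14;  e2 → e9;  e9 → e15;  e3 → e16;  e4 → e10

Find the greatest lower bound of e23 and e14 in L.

e14

Common lower bounds of {e23, e14}: e14, e18, e5.
The greatest among these is e14.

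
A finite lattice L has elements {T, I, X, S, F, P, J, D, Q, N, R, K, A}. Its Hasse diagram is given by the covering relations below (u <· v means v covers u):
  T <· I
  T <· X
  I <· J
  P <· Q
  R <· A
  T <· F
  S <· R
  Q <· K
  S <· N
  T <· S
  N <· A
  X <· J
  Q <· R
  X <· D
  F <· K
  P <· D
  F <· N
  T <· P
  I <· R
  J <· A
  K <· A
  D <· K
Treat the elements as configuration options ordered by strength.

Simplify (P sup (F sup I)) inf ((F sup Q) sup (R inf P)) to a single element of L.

K

F ∨ I = A
P ∨ A = A
F ∨ Q = K
R ∧ P = P
K ∨ P = K
A ∧ K = K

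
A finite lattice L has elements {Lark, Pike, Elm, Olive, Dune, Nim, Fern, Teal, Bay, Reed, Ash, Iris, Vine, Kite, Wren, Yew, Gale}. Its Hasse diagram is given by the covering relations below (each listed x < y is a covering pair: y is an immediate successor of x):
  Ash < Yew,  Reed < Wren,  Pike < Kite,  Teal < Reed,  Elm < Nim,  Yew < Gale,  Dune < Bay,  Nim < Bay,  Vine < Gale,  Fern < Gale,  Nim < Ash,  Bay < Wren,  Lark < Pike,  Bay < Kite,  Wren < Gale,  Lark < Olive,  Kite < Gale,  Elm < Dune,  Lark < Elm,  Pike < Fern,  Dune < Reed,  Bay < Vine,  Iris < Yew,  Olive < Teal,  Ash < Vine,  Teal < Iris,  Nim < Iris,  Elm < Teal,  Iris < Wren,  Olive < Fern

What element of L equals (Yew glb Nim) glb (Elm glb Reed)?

Yew ∧ Nim = Nim
Elm ∧ Reed = Elm
Nim ∧ Elm = Elm

Elm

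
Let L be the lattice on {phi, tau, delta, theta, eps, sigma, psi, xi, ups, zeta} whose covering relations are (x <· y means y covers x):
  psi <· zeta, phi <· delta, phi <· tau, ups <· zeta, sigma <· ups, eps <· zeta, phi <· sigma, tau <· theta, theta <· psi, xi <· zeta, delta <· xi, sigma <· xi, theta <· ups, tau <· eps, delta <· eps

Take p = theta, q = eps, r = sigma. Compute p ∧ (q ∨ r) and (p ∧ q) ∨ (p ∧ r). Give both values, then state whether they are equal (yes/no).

theta; tau; no

q ∨ r = zeta, so p ∧ (q ∨ r) = theta ∧ zeta = theta.
p ∧ q = tau and p ∧ r = phi, so (p ∧ q) ∨ (p ∧ r) = tau ∨ phi = tau.
Equal: no.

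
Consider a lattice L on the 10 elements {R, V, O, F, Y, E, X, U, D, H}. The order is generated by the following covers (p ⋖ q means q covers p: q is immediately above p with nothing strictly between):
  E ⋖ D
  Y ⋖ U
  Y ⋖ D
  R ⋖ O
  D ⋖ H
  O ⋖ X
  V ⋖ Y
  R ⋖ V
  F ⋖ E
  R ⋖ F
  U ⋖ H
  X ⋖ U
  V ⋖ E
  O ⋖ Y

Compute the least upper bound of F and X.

Common upper bounds of {F, X}: H.
The least among these is H.

H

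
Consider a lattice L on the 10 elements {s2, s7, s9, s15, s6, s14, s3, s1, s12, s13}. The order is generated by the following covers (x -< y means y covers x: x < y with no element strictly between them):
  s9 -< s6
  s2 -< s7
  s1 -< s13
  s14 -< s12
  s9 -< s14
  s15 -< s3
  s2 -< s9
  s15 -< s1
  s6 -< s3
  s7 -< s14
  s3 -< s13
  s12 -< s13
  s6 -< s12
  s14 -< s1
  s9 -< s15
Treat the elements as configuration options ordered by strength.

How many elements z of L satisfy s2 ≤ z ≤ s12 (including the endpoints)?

The interval [s2, s12] = {s12, s14, s2, s6, s7, s9}, which has 6 elements.

6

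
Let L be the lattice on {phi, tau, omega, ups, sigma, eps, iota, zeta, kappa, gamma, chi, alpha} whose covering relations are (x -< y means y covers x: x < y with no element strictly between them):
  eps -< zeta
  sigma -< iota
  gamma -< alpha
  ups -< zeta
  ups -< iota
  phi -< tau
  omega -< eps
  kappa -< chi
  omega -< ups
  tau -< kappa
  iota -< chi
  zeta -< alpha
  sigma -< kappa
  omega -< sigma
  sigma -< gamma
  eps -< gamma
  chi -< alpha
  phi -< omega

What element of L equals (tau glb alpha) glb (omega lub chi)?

tau

tau ∧ alpha = tau
omega ∨ chi = chi
tau ∧ chi = tau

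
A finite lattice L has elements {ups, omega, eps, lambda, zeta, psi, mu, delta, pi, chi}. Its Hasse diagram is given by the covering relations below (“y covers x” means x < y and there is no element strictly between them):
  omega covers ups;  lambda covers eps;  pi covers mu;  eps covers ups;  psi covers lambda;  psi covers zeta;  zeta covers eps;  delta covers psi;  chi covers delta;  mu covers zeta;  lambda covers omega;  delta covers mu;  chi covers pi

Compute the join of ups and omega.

omega

Common upper bounds of {ups, omega}: chi, delta, lambda, omega, psi.
The least among these is omega.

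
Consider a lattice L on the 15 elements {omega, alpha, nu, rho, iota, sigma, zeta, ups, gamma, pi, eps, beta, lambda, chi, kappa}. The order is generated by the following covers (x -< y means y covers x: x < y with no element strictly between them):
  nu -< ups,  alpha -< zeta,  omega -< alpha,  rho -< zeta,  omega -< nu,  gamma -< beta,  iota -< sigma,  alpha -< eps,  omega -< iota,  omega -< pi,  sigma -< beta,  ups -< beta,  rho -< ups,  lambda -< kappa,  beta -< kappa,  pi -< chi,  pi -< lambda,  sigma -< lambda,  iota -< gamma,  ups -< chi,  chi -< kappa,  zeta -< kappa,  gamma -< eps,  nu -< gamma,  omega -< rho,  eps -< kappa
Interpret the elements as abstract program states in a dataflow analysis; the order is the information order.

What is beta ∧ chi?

ups

Common lower bounds of {beta, chi}: nu, omega, rho, ups.
The greatest among these is ups.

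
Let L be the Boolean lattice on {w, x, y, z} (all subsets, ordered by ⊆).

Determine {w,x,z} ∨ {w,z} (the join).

Common upper bounds of {{w,x,z}, {w,z}}: {w,x,y,z}, {w,x,z}.
The least among these is {w,x,z}.

{w,x,z}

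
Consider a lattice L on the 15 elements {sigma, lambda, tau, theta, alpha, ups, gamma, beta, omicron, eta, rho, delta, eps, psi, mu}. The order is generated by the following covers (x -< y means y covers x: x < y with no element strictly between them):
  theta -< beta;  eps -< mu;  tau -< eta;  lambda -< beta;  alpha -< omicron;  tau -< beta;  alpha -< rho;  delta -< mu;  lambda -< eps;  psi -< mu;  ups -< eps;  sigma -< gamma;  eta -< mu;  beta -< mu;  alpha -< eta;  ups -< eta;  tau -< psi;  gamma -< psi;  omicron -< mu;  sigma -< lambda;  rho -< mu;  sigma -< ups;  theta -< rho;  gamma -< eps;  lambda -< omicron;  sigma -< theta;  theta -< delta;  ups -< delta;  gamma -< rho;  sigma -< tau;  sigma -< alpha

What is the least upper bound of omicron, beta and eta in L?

Common upper bounds of {omicron, beta, eta}: mu.
The least among these is mu.

mu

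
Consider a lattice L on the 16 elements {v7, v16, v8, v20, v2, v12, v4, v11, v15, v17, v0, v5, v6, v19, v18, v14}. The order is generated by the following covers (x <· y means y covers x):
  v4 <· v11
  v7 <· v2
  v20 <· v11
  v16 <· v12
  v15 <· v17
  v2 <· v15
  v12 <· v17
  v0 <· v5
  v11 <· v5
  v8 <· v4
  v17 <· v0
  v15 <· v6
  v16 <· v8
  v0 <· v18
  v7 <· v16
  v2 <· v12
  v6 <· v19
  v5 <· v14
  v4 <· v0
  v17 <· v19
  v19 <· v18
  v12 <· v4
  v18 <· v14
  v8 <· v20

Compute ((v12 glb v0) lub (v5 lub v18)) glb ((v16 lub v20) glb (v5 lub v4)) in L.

v12 ∧ v0 = v12
v5 ∨ v18 = v14
v12 ∨ v14 = v14
v16 ∨ v20 = v20
v5 ∨ v4 = v5
v20 ∧ v5 = v20
v14 ∧ v20 = v20

v20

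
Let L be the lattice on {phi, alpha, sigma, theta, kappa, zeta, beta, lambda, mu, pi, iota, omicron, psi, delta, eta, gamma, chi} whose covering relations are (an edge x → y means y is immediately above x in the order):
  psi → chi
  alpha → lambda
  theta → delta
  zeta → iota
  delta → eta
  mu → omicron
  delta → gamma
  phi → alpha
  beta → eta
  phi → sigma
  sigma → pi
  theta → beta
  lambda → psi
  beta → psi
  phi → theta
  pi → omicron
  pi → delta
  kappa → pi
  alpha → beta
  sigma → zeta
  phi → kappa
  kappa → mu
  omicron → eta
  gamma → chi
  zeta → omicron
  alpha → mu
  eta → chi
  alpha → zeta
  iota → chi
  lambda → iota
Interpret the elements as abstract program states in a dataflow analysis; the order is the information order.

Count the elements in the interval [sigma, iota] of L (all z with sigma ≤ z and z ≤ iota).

3

The interval [sigma, iota] = {iota, sigma, zeta}, which has 3 elements.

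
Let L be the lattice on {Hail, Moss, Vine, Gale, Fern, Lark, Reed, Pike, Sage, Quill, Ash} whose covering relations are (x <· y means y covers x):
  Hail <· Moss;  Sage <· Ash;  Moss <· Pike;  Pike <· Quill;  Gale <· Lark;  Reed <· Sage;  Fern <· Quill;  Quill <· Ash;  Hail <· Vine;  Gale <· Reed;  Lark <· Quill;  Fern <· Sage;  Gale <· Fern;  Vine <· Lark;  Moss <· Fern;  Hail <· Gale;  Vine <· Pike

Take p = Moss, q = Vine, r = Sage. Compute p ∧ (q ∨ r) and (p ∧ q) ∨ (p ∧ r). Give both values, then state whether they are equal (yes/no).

q ∨ r = Ash, so p ∧ (q ∨ r) = Moss ∧ Ash = Moss.
p ∧ q = Hail and p ∧ r = Moss, so (p ∧ q) ∨ (p ∧ r) = Hail ∨ Moss = Moss.
Equal: yes.

Moss; Moss; yes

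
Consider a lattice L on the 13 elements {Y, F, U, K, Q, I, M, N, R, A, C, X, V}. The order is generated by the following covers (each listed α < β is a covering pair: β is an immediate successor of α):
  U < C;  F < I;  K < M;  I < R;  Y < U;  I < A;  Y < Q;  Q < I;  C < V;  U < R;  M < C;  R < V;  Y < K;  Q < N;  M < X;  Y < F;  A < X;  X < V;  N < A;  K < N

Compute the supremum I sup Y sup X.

Common upper bounds of {I, Y, X}: V, X.
The least among these is X.

X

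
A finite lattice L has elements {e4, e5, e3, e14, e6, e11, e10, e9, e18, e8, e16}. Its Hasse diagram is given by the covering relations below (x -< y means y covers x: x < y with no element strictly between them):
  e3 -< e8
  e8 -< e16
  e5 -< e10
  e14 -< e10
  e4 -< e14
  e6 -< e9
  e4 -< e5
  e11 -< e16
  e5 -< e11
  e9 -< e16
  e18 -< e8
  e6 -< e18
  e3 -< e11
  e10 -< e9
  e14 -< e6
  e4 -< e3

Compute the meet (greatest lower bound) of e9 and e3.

Common lower bounds of {e9, e3}: e4.
The greatest among these is e4.

e4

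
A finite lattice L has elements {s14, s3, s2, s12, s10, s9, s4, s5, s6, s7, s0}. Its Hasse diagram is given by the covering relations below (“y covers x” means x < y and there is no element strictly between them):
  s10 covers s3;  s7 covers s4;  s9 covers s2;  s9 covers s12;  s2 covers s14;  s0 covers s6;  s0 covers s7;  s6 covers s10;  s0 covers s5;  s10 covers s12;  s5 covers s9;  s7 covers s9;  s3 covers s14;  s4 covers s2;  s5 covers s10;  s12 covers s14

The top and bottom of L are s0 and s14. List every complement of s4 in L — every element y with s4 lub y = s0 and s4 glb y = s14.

Need y with s4 ∨ y = s0 and s4 ∧ y = s14.
Checking each element gives: s10, s3, s6.

s10, s3, s6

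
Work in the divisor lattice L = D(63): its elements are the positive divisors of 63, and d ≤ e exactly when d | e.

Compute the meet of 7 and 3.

1

Common lower bounds of {7, 3}: 1.
The greatest among these is 1.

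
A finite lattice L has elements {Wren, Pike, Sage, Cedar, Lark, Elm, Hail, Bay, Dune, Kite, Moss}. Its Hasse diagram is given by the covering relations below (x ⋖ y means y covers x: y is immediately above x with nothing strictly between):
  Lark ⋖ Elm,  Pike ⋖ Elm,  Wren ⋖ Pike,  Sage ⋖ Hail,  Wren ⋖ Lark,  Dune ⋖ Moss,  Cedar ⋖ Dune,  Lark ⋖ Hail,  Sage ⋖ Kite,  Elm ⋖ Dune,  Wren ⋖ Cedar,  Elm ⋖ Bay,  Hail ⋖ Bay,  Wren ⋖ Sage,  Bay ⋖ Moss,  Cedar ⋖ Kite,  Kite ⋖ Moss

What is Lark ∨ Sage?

Common upper bounds of {Lark, Sage}: Bay, Hail, Moss.
The least among these is Hail.

Hail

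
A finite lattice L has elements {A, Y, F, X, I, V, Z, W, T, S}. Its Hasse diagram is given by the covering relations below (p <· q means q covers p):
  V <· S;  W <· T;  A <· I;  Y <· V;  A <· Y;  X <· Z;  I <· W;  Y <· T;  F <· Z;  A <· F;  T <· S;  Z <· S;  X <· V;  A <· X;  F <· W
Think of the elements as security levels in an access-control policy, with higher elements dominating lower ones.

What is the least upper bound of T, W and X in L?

Common upper bounds of {T, W, X}: S.
The least among these is S.

S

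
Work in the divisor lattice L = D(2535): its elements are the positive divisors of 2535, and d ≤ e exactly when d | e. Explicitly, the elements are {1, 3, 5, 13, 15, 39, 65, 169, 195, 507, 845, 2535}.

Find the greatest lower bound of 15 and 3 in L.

3

In the divisibility order, the meet is the greatest common divisor: gcd(15, 3) = 3.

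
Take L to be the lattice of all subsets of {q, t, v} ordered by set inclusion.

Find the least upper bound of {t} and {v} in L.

{t,v}

Common upper bounds of {{t}, {v}}: {q,t,v}, {t,v}.
The least among these is {t,v}.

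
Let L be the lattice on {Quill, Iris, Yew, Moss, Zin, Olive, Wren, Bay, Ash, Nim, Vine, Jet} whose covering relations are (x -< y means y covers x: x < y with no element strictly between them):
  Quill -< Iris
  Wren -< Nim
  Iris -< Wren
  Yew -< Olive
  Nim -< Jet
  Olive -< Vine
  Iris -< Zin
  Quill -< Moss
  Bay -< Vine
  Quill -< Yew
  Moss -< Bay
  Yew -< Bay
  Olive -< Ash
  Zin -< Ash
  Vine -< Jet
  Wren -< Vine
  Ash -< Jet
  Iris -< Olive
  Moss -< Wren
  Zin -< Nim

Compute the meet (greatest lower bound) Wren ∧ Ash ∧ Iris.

Common lower bounds of {Wren, Ash, Iris}: Iris, Quill.
The greatest among these is Iris.

Iris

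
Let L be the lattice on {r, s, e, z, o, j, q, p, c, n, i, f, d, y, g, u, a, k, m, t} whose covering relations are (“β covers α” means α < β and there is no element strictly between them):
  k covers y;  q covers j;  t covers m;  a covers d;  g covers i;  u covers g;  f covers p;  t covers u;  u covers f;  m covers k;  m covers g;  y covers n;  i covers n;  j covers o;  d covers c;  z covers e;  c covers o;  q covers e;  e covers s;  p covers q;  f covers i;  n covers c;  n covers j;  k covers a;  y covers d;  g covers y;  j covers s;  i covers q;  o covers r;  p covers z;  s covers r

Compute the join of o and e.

q

Common upper bounds of {o, e}: f, g, i, m, p, q, t, u.
The least among these is q.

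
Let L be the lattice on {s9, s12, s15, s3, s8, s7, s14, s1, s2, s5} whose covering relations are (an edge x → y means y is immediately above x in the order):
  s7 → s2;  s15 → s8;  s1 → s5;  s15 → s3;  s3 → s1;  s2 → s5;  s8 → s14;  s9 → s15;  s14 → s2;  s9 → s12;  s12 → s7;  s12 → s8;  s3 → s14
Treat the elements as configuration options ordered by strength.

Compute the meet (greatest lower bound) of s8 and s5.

Common lower bounds of {s8, s5}: s12, s15, s8, s9.
The greatest among these is s8.

s8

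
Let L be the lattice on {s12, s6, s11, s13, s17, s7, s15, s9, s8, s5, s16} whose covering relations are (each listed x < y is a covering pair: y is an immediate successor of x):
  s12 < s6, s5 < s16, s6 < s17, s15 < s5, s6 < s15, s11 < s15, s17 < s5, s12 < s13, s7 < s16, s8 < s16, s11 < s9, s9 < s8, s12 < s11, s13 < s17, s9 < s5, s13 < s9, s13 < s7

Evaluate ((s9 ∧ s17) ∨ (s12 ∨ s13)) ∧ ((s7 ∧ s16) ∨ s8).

s13

s9 ∧ s17 = s13
s12 ∨ s13 = s13
s13 ∨ s13 = s13
s7 ∧ s16 = s7
s7 ∨ s8 = s16
s13 ∧ s16 = s13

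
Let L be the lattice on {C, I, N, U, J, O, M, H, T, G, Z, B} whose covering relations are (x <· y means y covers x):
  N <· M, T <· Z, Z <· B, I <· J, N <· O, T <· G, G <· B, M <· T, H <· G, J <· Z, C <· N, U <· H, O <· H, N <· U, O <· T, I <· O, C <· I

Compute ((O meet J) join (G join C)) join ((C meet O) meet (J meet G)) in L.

G

O ∧ J = I
G ∨ C = G
I ∨ G = G
C ∧ O = C
J ∧ G = I
C ∧ I = C
G ∨ C = G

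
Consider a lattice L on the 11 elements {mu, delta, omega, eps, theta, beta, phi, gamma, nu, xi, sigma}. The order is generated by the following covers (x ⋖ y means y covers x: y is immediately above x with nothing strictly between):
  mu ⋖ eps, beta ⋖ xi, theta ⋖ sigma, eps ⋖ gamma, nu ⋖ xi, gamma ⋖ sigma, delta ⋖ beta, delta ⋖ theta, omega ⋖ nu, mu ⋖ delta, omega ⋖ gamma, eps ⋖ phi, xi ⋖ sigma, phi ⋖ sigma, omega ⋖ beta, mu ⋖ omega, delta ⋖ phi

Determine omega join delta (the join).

beta

Common upper bounds of {omega, delta}: beta, sigma, xi.
The least among these is beta.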